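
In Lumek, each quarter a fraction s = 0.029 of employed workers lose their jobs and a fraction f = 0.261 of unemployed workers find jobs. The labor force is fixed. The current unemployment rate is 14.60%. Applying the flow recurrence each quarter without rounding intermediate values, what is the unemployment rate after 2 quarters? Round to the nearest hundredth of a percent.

Unemployment rate after two quarters ≈ 12.32%.

With a fixed labor force, u_{t+1} = u_t + s·(1−u_t) − f·u_t = u_t·(1−s−f) + s.
Here 1−s−f = 0.710 and s = 0.029.
u_1 = 0.146000 × 0.710 + 0.029 = 0.132660.
u_2 = 0.132660 × 0.710 + 0.029 = 0.123189.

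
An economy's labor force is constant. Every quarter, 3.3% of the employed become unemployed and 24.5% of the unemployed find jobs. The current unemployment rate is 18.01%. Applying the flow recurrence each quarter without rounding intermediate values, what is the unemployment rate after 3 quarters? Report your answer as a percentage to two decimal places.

Unemployment rate after three quarters ≈ 14.18%.

With a fixed labor force, u_{t+1} = u_t + s·(1−u_t) − f·u_t = u_t·(1−s−f) + s.
Here 1−s−f = 0.722 and s = 0.033.
u_1 = 0.180100 × 0.722 + 0.033 = 0.163032.
u_2 = 0.163032 × 0.722 + 0.033 = 0.150709.
u_3 = 0.150709 × 0.722 + 0.033 = 0.141812.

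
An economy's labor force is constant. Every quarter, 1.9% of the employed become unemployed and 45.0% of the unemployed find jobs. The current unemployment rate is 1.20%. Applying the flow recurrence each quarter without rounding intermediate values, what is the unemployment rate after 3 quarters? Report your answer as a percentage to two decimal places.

Unemployment rate after three quarters ≈ 3.62%.

With a fixed labor force, u_{t+1} = u_t + s·(1−u_t) − f·u_t = u_t·(1−s−f) + s.
Here 1−s−f = 0.531 and s = 0.019.
u_1 = 0.012000 × 0.531 + 0.019 = 0.025372.
u_2 = 0.025372 × 0.531 + 0.019 = 0.032473.
u_3 = 0.032473 × 0.531 + 0.019 = 0.036243.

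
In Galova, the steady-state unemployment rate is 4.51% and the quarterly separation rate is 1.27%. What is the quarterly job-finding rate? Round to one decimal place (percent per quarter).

From u* = s/(s+f): f = s·(1−u)/u.
f = 1.27 × (1 − 0.0451) / 0.0451 = 1.2127 / 0.0451 ≈ 26.9% per quarter.

Job-finding rate ≈ 26.9% per quarter.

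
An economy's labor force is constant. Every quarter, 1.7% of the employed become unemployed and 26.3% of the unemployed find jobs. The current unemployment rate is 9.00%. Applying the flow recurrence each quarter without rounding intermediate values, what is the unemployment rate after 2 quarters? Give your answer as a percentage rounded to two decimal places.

With a fixed labor force, u_{t+1} = u_t + s·(1−u_t) − f·u_t = u_t·(1−s−f) + s.
Here 1−s−f = 0.720 and s = 0.017.
u_1 = 0.090000 × 0.720 + 0.017 = 0.081800.
u_2 = 0.081800 × 0.720 + 0.017 = 0.075896.

Unemployment rate after two quarters ≈ 7.59%.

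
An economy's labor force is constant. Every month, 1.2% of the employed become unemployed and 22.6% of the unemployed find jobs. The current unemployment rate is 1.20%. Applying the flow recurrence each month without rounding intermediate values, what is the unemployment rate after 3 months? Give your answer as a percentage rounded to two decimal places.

Unemployment rate after three months ≈ 3.34%.

With a fixed labor force, u_{t+1} = u_t + s·(1−u_t) − f·u_t = u_t·(1−s−f) + s.
Here 1−s−f = 0.762 and s = 0.012.
u_1 = 0.012000 × 0.762 + 0.012 = 0.021144.
u_2 = 0.021144 × 0.762 + 0.012 = 0.028112.
u_3 = 0.028112 × 0.762 + 0.012 = 0.033421.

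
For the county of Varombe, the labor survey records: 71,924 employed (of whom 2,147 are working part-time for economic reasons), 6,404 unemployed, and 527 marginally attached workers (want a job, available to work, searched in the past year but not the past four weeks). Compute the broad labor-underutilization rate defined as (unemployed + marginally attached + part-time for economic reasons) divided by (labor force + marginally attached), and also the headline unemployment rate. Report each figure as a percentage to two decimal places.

Labor force = 71,924 + 6,404 = 78,328.
Numerator = 6,404 + 527 + 2,147 = 9,078.
Denominator = 78,328 + 527 = 78,855.
Broad rate = 9,078 / 78,855 = 11.51%.
Headline unemployment rate = 6,404 / 78,328 = 8.18%.

Broad underutilization rate ≈ 11.51%; headline unemployment rate ≈ 8.18%.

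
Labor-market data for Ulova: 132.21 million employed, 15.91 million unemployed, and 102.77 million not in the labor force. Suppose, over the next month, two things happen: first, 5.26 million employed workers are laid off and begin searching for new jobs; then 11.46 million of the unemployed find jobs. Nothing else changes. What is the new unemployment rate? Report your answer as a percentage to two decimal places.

New unemployment rate ≈ 6.56%.

Initially, labor force = 132.21 + 15.91 = 148.12 million, so u = 15.91/148.12 = 10.74%.
After the first change, employed falls and unemployed rises by 5.26; labor force unchanged → E = 126.95, U = 21.17, labor force = 148.12 million.
After the second change, unemployed falls and employed rises by 11.46; labor force unchanged → E = 138.41, U = 9.71, labor force = 148.12 million.
New unemployment rate = 9.71 / 148.12 = 6.56%.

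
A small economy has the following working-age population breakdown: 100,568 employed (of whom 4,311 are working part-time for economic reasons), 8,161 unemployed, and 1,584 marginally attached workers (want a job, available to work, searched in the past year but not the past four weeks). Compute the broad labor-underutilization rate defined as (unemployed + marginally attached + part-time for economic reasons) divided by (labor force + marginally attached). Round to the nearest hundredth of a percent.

Labor force = 100,568 + 8,161 = 108,729.
Numerator = 8,161 + 1,584 + 4,311 = 14,056.
Denominator = 108,729 + 1,584 = 110,313.
Broad rate = 14,056 / 110,313 = 12.74%.

Broad underutilization rate ≈ 12.74%.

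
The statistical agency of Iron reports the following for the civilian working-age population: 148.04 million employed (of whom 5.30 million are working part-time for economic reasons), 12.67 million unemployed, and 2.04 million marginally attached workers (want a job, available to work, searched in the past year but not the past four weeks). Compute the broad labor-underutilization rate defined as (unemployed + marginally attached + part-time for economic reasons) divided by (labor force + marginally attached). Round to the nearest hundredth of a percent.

Labor force = 148.04 + 12.67 = 160.71 million.
Numerator = 12.67 + 2.04 + 5.30 = 20.01 million.
Denominator = 160.71 + 2.04 = 162.75 million.
Broad rate = 20.01 / 162.75 = 12.29%.

Broad underutilization rate ≈ 12.29%.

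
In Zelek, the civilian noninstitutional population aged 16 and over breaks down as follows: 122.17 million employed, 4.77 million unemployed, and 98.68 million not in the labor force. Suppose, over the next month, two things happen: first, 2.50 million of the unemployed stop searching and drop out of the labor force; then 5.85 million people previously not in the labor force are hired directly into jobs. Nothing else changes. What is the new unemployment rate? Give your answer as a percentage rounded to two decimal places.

Initially, labor force = 122.17 + 4.77 = 126.94 million, so u = 4.77/126.94 = 3.76%.
After the first change, unemployed and labor force both fall by 2.50 → E = 122.17, U = 2.27, labor force = 124.44 million.
After the second change, employed and labor force both rise by 5.85; unemployed unchanged → E = 128.02, U = 2.27, labor force = 130.29 million.
New unemployment rate = 2.27 / 130.29 = 1.74%.

New unemployment rate ≈ 1.74%.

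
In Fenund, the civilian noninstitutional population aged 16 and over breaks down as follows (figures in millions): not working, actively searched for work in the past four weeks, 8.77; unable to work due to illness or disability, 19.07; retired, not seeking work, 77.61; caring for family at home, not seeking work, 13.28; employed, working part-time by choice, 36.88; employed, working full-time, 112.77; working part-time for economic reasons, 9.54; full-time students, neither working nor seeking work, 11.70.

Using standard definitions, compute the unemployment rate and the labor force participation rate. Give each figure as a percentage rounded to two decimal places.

Unemployment rate ≈ 5.22%; labor force participation rate ≈ 57.99%.

Employed = 36.88 + 112.77 + 9.54 = 159.19 million (anyone who worked, including part-time for economic reasons, counts as employed).
Unemployed = 8.77 million.
Labor force = 159.19 + 8.77 = 167.96 million.
Not in labor force = 19.07 + 77.61 + 13.28 + 11.70 = 121.66 million (those not working and not actively searching are outside the labor force).
Civilian working-age population = 167.96 + 121.66 = 289.62 million.
Unemployment rate = 8.77 / 167.96 = 5.22%.
Labor force participation rate = 167.96 / 289.62 = 57.99%.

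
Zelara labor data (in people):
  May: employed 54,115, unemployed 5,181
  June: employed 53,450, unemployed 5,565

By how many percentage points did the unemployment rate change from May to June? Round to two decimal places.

May: labor force = 54,115 + 5,181 = 59,296; u = 5,181/59,296 = 8.74%.
June: labor force = 53,450 + 5,565 = 59,015; u = 5,565/59,015 = 9.43%.
Change = 9.43% − 8.74% = +0.69 pp.

The unemployment rate changed by +0.69 percentage points.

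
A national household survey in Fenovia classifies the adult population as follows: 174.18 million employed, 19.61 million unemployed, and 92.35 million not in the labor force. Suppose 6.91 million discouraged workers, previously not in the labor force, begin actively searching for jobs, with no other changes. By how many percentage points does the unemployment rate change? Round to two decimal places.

Initially, labor force = 174.18 + 19.61 = 193.79 million, so u = 19.61/193.79 = 10.12%.
After the change, unemployed and labor force both rise by 6.91 → E = 174.18, U = 26.52, labor force = 200.70 million.
New unemployment rate = 26.52 / 200.70 = 13.21%.
Change = 13.21% − 10.12% = +3.09 percentage points.

The unemployment rate changes by +3.09 percentage points.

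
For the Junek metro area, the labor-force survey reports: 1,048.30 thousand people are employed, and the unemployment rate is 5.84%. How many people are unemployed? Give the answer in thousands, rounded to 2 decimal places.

About 65.02 thousand are unemployed.

Let U be the number unemployed. The labor force is E + U, and U/(E+U) = 0.0584.
So U = 0.0584 × 1,048.30 / (1 − 0.0584) = 61.2207 / 0.9416 ≈ 65.02 thousand.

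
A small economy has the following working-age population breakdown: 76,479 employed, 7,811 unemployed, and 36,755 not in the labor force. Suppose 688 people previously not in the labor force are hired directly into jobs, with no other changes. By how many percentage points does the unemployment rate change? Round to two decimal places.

Initially, labor force = 76,479 + 7,811 = 84,290, so u = 7,811/84,290 = 9.27%.
After the change, employed and labor force both rise by 688; unemployed unchanged → E = 77,167, U = 7,811, labor force = 84,978.
New unemployment rate = 7,811 / 84,978 = 9.19%.
Change = 9.19% − 9.27% = −0.08 percentage points.

The unemployment rate changes by −0.08 percentage points.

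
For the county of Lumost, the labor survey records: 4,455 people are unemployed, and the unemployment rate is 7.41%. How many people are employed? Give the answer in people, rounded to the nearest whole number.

About 55,666 are employed.

Labor force = U / u = 4,455 / 0.0741 ≈ 60,121.
Employed = labor force − unemployed = 60,121 − 4,455 = 55,666.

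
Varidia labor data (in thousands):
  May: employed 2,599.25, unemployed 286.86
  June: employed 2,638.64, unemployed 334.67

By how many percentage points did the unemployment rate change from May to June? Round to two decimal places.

The unemployment rate changed by +1.32 percentage points.

May: labor force = 2,599.25 + 286.86 = 2,886.11; u = 286.86/2,886.11 = 9.94%.
June: labor force = 2,638.64 + 334.67 = 2,973.31; u = 334.67/2,973.31 = 11.26%.
Change = 11.26% − 9.94% = +1.32 pp.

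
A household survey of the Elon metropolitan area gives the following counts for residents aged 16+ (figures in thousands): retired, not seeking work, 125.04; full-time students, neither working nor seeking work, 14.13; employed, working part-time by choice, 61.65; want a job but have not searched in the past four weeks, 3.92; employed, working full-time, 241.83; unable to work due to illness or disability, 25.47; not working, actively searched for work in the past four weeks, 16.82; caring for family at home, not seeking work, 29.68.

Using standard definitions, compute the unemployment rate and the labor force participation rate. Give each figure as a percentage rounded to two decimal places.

Unemployment rate ≈ 5.25%; labor force participation rate ≈ 61.77%.

Employed = 61.65 + 241.83 = 303.48 thousand.
Unemployed = 16.82 thousand.
Labor force = 303.48 + 16.82 = 320.30 thousand.
Not in labor force = 125.04 + 14.13 + 3.92 + 25.47 + 29.68 = 198.24 thousand (those not working and not actively searching are outside the labor force — including those who want a job but have given up searching).
Civilian working-age population = 320.30 + 198.24 = 518.54 thousand.
Unemployment rate = 16.82 / 320.30 = 5.25%.
Labor force participation rate = 320.30 / 518.54 = 61.77%.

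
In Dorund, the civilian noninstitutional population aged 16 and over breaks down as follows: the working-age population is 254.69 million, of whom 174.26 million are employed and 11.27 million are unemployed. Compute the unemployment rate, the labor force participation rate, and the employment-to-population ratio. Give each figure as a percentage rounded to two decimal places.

Labor force = employed + unemployed = 174.26 + 11.27 = 185.53 million.
Unemployment rate = 11.27 / 185.53 = 6.07%.
Labor force participation rate = 185.53 / 254.69 = 72.85%.
Employment-population ratio = 174.26 / 254.69 = 68.42%.

Unemployment rate ≈ 6.07%; labor force participation rate ≈ 72.85%; employment-population ratio ≈ 68.42%.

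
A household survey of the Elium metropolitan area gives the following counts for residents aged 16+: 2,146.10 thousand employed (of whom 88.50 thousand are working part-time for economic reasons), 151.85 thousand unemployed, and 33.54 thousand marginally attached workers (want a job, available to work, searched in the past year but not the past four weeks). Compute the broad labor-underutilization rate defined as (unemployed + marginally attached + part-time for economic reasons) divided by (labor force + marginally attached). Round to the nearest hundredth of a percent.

Broad underutilization rate ≈ 11.75%.

Labor force = 2,146.10 + 151.85 = 2,297.95 thousand.
Numerator = 151.85 + 33.54 + 88.50 = 273.89 thousand.
Denominator = 2,297.95 + 33.54 = 2,331.49 thousand.
Broad rate = 273.89 / 2,331.49 = 11.75%.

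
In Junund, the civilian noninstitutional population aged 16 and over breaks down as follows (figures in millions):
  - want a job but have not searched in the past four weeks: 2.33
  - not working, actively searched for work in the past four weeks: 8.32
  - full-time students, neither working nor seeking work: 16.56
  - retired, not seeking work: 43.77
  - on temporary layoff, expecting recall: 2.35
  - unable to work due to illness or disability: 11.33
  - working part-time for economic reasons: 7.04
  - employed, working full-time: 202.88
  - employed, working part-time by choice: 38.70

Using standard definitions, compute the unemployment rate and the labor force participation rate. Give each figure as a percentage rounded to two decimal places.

Unemployment rate ≈ 4.12%; labor force participation rate ≈ 77.80%.

Employed = 7.04 + 202.88 + 38.70 = 248.62 million (anyone who worked, including part-time for economic reasons, counts as employed).
Unemployed = 8.32 + 2.35 = 10.67 million (jobless and actively searching, or on temporary layoff).
Labor force = 248.62 + 10.67 = 259.29 million.
Not in labor force = 2.33 + 16.56 + 43.77 + 11.33 = 73.99 million (those not working and not actively searching are outside the labor force — including those who want a job but have given up searching).
Civilian working-age population = 259.29 + 73.99 = 333.28 million.
Unemployment rate = 10.67 / 259.29 = 4.12%.
Labor force participation rate = 259.29 / 333.28 = 77.80%.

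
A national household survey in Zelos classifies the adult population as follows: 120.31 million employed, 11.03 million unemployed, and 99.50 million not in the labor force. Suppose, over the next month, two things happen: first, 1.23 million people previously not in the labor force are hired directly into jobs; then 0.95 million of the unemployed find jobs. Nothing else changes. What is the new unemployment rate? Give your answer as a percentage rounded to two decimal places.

Initially, labor force = 120.31 + 11.03 = 131.34 million, so u = 11.03/131.34 = 8.40%.
After the first change, employed and labor force both rise by 1.23; unemployed unchanged → E = 121.54, U = 11.03, labor force = 132.57 million.
After the second change, unemployed falls and employed rises by 0.95; labor force unchanged → E = 122.49, U = 10.08, labor force = 132.57 million.
New unemployment rate = 10.08 / 132.57 = 7.60%.

New unemployment rate ≈ 7.60%.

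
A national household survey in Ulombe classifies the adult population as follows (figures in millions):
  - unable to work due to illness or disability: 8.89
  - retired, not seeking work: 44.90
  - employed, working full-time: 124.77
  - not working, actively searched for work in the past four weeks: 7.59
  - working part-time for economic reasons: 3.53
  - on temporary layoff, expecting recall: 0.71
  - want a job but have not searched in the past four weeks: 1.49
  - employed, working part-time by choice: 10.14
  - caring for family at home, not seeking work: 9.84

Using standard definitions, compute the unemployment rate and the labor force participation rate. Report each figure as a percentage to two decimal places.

Employed = 124.77 + 3.53 + 10.14 = 138.44 million (anyone who worked, including part-time for economic reasons, counts as employed).
Unemployed = 7.59 + 0.71 = 8.30 million (jobless and actively searching, or on temporary layoff).
Labor force = 138.44 + 8.30 = 146.74 million.
Not in labor force = 8.89 + 44.90 + 1.49 + 9.84 = 65.12 million (those not working and not actively searching are outside the labor force — including those who want a job but have given up searching).
Civilian working-age population = 146.74 + 65.12 = 211.86 million.
Unemployment rate = 8.30 / 146.74 = 5.66%.
Labor force participation rate = 146.74 / 211.86 = 69.26%.

Unemployment rate ≈ 5.66%; labor force participation rate ≈ 69.26%.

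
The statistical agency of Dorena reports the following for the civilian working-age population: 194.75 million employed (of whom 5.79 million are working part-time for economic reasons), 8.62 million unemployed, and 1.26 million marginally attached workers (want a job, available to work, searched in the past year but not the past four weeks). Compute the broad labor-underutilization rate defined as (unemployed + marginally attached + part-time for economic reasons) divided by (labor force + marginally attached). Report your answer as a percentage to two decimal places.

Labor force = 194.75 + 8.62 = 203.37 million.
Numerator = 8.62 + 1.26 + 5.79 = 15.67 million.
Denominator = 203.37 + 1.26 = 204.63 million.
Broad rate = 15.67 / 204.63 = 7.66%.

Broad underutilization rate ≈ 7.66%.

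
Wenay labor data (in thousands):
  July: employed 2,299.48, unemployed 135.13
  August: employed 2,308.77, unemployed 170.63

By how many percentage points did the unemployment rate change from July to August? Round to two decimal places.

July: labor force = 2,299.48 + 135.13 = 2,434.61; u = 135.13/2,434.61 = 5.55%.
August: labor force = 2,308.77 + 170.63 = 2,479.40; u = 170.63/2,479.40 = 6.88%.
Change = 6.88% − 5.55% = +1.33 pp.

The unemployment rate changed by +1.33 percentage points.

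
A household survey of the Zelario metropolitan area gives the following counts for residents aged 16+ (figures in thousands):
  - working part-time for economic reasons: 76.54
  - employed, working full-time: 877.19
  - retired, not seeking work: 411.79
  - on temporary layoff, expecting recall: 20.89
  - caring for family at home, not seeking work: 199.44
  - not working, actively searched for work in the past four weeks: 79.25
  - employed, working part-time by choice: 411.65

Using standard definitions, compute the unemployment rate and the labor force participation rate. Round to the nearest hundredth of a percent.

Unemployment rate ≈ 6.83%; labor force participation rate ≈ 70.57%.

Employed = 76.54 + 877.19 + 411.65 = 1,365.38 thousand (anyone who worked, including part-time for economic reasons, counts as employed).
Unemployed = 20.89 + 79.25 = 100.14 thousand (jobless and actively searching, or on temporary layoff).
Labor force = 1,365.38 + 100.14 = 1,465.52 thousand.
Not in labor force = 411.79 + 199.44 = 611.23 thousand (those not working and not actively searching are outside the labor force).
Civilian working-age population = 1,465.52 + 611.23 = 2,076.75 thousand.
Unemployment rate = 100.14 / 1,465.52 = 6.83%.
Labor force participation rate = 1,465.52 / 2,076.75 = 70.57%.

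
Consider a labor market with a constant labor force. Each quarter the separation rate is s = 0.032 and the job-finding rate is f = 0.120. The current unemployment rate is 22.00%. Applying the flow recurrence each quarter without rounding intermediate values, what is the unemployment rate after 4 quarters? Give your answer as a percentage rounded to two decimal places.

Unemployment rate after four quarters ≈ 21.54%.

With a fixed labor force, u_{t+1} = u_t + s·(1−u_t) − f·u_t = u_t·(1−s−f) + s.
Here 1−s−f = 0.848 and s = 0.032.
u_1 = 0.220000 × 0.848 + 0.032 = 0.218560.
u_2 = 0.218560 × 0.848 + 0.032 = 0.217339.
u_3 = 0.217339 × 0.848 + 0.032 = 0.216303.
u_4 = 0.216303 × 0.848 + 0.032 = 0.215425.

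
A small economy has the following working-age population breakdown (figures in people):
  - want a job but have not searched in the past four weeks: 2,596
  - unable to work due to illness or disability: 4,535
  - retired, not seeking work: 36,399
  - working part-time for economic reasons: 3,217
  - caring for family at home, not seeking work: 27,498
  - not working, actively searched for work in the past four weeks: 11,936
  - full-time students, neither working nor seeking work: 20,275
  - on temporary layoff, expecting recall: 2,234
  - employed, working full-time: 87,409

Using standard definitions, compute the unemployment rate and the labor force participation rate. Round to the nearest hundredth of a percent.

Employed = 3,217 + 87,409 = 90,626 (anyone who worked, including part-time for economic reasons, counts as employed).
Unemployed = 11,936 + 2,234 = 14,170 (jobless and actively searching, or on temporary layoff).
Labor force = 90,626 + 14,170 = 104,796.
Not in labor force = 2,596 + 4,535 + 36,399 + 27,498 + 20,275 = 91,303 (those not working and not actively searching are outside the labor force — including those who want a job but have given up searching).
Civilian working-age population = 104,796 + 91,303 = 196,099.
Unemployment rate = 14,170 / 104,796 = 13.52%.
Labor force participation rate = 104,796 / 196,099 = 53.44%.

Unemployment rate ≈ 13.52%; labor force participation rate ≈ 53.44%.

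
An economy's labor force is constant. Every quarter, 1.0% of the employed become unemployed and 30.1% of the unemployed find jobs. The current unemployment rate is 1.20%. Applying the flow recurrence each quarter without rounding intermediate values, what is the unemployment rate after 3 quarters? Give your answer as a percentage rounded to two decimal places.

Unemployment rate after three quarters ≈ 2.56%.

With a fixed labor force, u_{t+1} = u_t + s·(1−u_t) − f·u_t = u_t·(1−s−f) + s.
Here 1−s−f = 0.689 and s = 0.010.
u_1 = 0.012000 × 0.689 + 0.010 = 0.018268.
u_2 = 0.018268 × 0.689 + 0.010 = 0.022587.
u_3 = 0.022587 × 0.689 + 0.010 = 0.025562.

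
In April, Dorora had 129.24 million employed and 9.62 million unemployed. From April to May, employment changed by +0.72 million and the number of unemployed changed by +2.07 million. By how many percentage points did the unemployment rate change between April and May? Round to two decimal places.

The unemployment rate changed by +1.32 percentage points.

April: labor force = 129.24 + 9.62 = 138.86; u = 9.62/138.86 = 6.93%.
May: labor force = 129.96 + 11.69 = 141.65; u = 11.69/141.65 = 8.25%.
Change = 8.25% − 6.93% = +1.32 pp.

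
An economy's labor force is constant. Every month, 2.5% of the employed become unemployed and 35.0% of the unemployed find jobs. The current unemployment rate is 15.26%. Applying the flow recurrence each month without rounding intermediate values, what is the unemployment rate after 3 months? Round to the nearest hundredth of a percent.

With a fixed labor force, u_{t+1} = u_t + s·(1−u_t) − f·u_t = u_t·(1−s−f) + s.
Here 1−s−f = 0.625 and s = 0.025.
u_1 = 0.152600 × 0.625 + 0.025 = 0.120375.
u_2 = 0.120375 × 0.625 + 0.025 = 0.100234.
u_3 = 0.100234 × 0.625 + 0.025 = 0.087646.

Unemployment rate after three months ≈ 8.76%.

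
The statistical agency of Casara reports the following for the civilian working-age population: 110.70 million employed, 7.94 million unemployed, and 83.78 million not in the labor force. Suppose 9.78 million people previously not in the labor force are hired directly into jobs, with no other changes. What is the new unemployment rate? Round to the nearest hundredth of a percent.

New unemployment rate ≈ 6.18%.

Initially, labor force = 110.70 + 7.94 = 118.64 million, so u = 7.94/118.64 = 6.69%.
After the change, employed and labor force both rise by 9.78; unemployed unchanged → E = 120.48, U = 7.94, labor force = 128.42 million.
New unemployment rate = 7.94 / 128.42 = 6.18%.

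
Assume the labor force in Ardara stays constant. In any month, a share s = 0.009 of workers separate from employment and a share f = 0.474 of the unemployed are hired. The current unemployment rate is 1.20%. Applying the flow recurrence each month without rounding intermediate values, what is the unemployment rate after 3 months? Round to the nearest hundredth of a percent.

Unemployment rate after three months ≈ 1.77%.

With a fixed labor force, u_{t+1} = u_t + s·(1−u_t) − f·u_t = u_t·(1−s−f) + s.
Here 1−s−f = 0.517 and s = 0.009.
u_1 = 0.012000 × 0.517 + 0.009 = 0.015204.
u_2 = 0.015204 × 0.517 + 0.009 = 0.016860.
u_3 = 0.016860 × 0.517 + 0.009 = 0.017717.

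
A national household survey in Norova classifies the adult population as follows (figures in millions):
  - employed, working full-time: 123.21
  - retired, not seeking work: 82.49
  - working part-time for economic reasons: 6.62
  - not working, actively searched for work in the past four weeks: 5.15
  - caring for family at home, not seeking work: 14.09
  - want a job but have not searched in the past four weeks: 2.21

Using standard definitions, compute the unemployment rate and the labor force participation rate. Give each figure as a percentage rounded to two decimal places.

Unemployment rate ≈ 3.82%; labor force participation rate ≈ 57.74%.

Employed = 123.21 + 6.62 = 129.83 million (anyone who worked, including part-time for economic reasons, counts as employed).
Unemployed = 5.15 million.
Labor force = 129.83 + 5.15 = 134.98 million.
Not in labor force = 82.49 + 14.09 + 2.21 = 98.79 million (those not working and not actively searching are outside the labor force — including those who want a job but have given up searching).
Civilian working-age population = 134.98 + 98.79 = 233.77 million.
Unemployment rate = 5.15 / 134.98 = 3.82%.
Labor force participation rate = 134.98 / 233.77 = 57.74%.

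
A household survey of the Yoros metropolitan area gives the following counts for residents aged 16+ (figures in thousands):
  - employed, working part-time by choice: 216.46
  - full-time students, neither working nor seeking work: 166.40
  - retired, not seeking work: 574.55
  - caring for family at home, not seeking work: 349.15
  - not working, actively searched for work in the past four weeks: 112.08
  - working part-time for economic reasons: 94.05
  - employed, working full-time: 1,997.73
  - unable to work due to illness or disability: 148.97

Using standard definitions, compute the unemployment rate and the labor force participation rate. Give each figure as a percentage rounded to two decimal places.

Unemployment rate ≈ 4.63%; labor force participation rate ≈ 66.14%.

Employed = 216.46 + 94.05 + 1,997.73 = 2,308.24 thousand (anyone who worked, including part-time for economic reasons, counts as employed).
Unemployed = 112.08 thousand.
Labor force = 2,308.24 + 112.08 = 2,420.32 thousand.
Not in labor force = 166.40 + 574.55 + 349.15 + 148.97 = 1,239.07 thousand (those not working and not actively searching are outside the labor force).
Civilian working-age population = 2,420.32 + 1,239.07 = 3,659.39 thousand.
Unemployment rate = 112.08 / 2,420.32 = 4.63%.
Labor force participation rate = 2,420.32 / 3,659.39 = 66.14%.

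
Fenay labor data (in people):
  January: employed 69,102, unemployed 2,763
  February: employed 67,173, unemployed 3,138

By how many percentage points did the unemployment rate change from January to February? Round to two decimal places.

January: labor force = 69,102 + 2,763 = 71,865; u = 2,763/71,865 = 3.84%.
February: labor force = 67,173 + 3,138 = 70,311; u = 3,138/70,311 = 4.46%.
Change = 4.46% − 3.84% = +0.62 pp.

The unemployment rate changed by +0.62 percentage points.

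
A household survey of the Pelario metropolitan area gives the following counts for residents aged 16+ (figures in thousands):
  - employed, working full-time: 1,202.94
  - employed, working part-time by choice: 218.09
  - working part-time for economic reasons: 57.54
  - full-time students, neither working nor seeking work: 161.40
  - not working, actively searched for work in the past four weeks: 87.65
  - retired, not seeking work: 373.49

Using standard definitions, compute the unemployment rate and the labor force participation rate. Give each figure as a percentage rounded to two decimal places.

Employed = 1,202.94 + 218.09 + 57.54 = 1,478.57 thousand (anyone who worked, including part-time for economic reasons, counts as employed).
Unemployed = 87.65 thousand.
Labor force = 1,478.57 + 87.65 = 1,566.22 thousand.
Not in labor force = 161.40 + 373.49 = 534.89 thousand (those not working and not actively searching are outside the labor force).
Civilian working-age population = 1,566.22 + 534.89 = 2,101.11 thousand.
Unemployment rate = 87.65 / 1,566.22 = 5.60%.
Labor force participation rate = 1,566.22 / 2,101.11 = 74.54%.

Unemployment rate ≈ 5.60%; labor force participation rate ≈ 74.54%.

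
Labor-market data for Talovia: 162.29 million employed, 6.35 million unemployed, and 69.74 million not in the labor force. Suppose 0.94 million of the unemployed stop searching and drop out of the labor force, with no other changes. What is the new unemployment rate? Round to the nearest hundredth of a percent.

New unemployment rate ≈ 3.23%.

Initially, labor force = 162.29 + 6.35 = 168.64 million, so u = 6.35/168.64 = 3.77%.
After the change, unemployed and labor force both fall by 0.94 → E = 162.29, U = 5.41, labor force = 167.70 million.
New unemployment rate = 5.41 / 167.70 = 3.23%.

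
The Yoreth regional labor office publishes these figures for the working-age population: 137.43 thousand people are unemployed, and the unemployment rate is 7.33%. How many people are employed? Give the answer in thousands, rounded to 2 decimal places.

About 1,737.47 thousand are employed.

Labor force = U / u = 137.43 / 0.0733 ≈ 1,874.90 thousand.
Employed = labor force − unemployed = 1,874.90 − 137.43 = 1,737.47 thousand.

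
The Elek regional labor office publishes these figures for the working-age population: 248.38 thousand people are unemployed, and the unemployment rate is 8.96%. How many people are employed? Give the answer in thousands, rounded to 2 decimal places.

About 2,523.72 thousand are employed.

Labor force = U / u = 248.38 / 0.0896 ≈ 2,772.10 thousand.
Employed = labor force − unemployed = 2,772.10 − 248.38 = 2,523.72 thousand.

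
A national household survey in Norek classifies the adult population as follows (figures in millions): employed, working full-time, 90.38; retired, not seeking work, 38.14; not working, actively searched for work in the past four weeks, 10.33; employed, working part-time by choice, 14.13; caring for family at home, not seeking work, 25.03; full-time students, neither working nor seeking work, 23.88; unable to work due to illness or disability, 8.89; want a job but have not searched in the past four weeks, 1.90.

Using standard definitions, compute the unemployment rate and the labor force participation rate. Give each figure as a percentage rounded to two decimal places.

Employed = 90.38 + 14.13 = 104.51 million.
Unemployed = 10.33 million.
Labor force = 104.51 + 10.33 = 114.84 million.
Not in labor force = 38.14 + 25.03 + 23.88 + 8.89 + 1.90 = 97.84 million (those not working and not actively searching are outside the labor force — including those who want a job but have given up searching).
Civilian working-age population = 114.84 + 97.84 = 212.68 million.
Unemployment rate = 10.33 / 114.84 = 9.00%.
Labor force participation rate = 114.84 / 212.68 = 54.00%.

Unemployment rate ≈ 9.00%; labor force participation rate ≈ 54.00%.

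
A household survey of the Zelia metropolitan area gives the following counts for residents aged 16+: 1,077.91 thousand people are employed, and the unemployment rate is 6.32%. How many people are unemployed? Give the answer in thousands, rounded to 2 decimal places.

About 72.72 thousand are unemployed.

Let U be the number unemployed. The labor force is E + U, and U/(E+U) = 0.0632.
So U = 0.0632 × 1,077.91 / (1 − 0.0632) = 68.1239 / 0.9368 ≈ 72.72 thousand.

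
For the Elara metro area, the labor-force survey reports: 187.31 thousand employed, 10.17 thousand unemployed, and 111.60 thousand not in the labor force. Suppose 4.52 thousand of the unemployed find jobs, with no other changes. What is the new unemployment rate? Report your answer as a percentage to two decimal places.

New unemployment rate ≈ 2.86%.

Initially, labor force = 187.31 + 10.17 = 197.48 thousand, so u = 10.17/197.48 = 5.15%.
After the change, unemployed falls and employed rises by 4.52; labor force unchanged → E = 191.83, U = 5.65, labor force = 197.48 thousand.
New unemployment rate = 5.65 / 197.48 = 2.86%.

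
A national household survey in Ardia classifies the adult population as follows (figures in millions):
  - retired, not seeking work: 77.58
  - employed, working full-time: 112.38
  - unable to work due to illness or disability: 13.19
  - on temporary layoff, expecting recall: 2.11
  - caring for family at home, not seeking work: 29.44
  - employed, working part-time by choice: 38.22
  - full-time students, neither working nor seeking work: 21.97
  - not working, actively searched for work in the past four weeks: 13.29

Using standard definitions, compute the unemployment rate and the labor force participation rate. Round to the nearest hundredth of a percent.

Unemployment rate ≈ 9.28%; labor force participation rate ≈ 53.86%.

Employed = 112.38 + 38.22 = 150.60 million.
Unemployed = 2.11 + 13.29 = 15.40 million (jobless and actively searching, or on temporary layoff).
Labor force = 150.60 + 15.40 = 166.00 million.
Not in labor force = 77.58 + 13.19 + 29.44 + 21.97 = 142.18 million (those not working and not actively searching are outside the labor force).
Civilian working-age population = 166.00 + 142.18 = 308.18 million.
Unemployment rate = 15.40 / 166.00 = 9.28%.
Labor force participation rate = 166.00 / 308.18 = 53.86%.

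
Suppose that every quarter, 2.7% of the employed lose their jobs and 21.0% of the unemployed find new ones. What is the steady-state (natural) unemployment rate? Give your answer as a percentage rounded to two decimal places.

At steady state the flows balance: s·E = f·U, so U/(E+U) = s/(s+f).
u* = 2.7 / (2.7 + 21.0) = 2.7 / 23.70 = 11.39%.

Steady-state unemployment rate ≈ 11.39%.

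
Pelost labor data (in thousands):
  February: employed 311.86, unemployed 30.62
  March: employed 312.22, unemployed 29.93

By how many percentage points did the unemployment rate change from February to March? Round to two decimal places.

The unemployment rate changed by −0.19 percentage points.

February: labor force = 311.86 + 30.62 = 342.48; u = 30.62/342.48 = 8.94%.
March: labor force = 312.22 + 29.93 = 342.15; u = 29.93/342.15 = 8.75%.
Change = 8.75% − 8.94% = −0.19 pp.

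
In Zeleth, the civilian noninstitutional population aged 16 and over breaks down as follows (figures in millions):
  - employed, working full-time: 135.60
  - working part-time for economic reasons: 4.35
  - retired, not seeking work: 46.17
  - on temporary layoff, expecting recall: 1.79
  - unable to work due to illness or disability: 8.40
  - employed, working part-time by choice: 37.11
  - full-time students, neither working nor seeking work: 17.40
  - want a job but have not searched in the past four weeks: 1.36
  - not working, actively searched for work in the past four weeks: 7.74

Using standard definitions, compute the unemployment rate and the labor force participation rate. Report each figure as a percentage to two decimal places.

Employed = 135.60 + 4.35 + 37.11 = 177.06 million (anyone who worked, including part-time for economic reasons, counts as employed).
Unemployed = 1.79 + 7.74 = 9.53 million (jobless and actively searching, or on temporary layoff).
Labor force = 177.06 + 9.53 = 186.59 million.
Not in labor force = 46.17 + 8.40 + 17.40 + 1.36 = 73.33 million (those not working and not actively searching are outside the labor force — including those who want a job but have given up searching).
Civilian working-age population = 186.59 + 73.33 = 259.92 million.
Unemployment rate = 9.53 / 186.59 = 5.11%.
Labor force participation rate = 186.59 / 259.92 = 71.79%.

Unemployment rate ≈ 5.11%; labor force participation rate ≈ 71.79%.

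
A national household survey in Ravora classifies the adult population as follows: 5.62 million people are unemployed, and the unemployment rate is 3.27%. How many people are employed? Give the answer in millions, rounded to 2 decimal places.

Labor force = U / u = 5.62 / 0.0327 ≈ 171.87 million.
Employed = labor force − unemployed = 171.87 − 5.62 = 166.25 million.

About 166.25 million are employed.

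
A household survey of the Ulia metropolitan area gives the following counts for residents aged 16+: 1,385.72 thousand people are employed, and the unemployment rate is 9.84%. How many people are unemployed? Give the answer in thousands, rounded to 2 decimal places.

Let U be the number unemployed. The labor force is E + U, and U/(E+U) = 0.0984.
So U = 0.0984 × 1,385.72 / (1 − 0.0984) = 136.3548 / 0.9016 ≈ 151.24 thousand.

About 151.24 thousand are unemployed.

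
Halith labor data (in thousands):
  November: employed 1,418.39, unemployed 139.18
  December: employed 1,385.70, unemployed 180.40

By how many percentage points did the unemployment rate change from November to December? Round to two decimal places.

The unemployment rate changed by +2.58 percentage points.

November: labor force = 1,418.39 + 139.18 = 1,557.57; u = 139.18/1,557.57 = 8.94%.
December: labor force = 1,385.70 + 180.40 = 1,566.10; u = 180.40/1,566.10 = 11.52%.
Change = 11.52% − 8.94% = +2.58 pp.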